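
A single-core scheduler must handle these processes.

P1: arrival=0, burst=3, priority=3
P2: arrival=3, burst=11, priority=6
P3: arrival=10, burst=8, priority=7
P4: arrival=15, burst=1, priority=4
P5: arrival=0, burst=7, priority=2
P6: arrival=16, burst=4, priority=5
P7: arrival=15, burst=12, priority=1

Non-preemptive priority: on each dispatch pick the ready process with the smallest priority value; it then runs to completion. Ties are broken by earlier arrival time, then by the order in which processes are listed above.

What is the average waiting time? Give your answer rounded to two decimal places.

12.00

Timeline: | P5 0-7 | P1 7-10 | P2 10-21 | P7 21-33 | P4 33-34 | P6 34-38 | P3 38-46 |
Completion: P1=10  P2=21  P3=46  P4=34  P5=7  P6=38  P7=33
Turnaround (C−A): P1=10  P2=18  P3=36  P4=19  P5=7  P6=22  P7=18
Waiting times: P1=7, P2=7, P3=28, P4=18, P5=0, P6=18, P7=6
Average waiting = (7+7+28+18+0+18+6) / 7 = 84/7 = 12.00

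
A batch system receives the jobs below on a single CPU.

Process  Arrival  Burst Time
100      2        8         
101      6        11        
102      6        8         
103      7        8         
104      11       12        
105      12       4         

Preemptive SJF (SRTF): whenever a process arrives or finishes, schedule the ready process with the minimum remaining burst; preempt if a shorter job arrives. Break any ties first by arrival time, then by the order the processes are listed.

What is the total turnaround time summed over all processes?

128

Timeline: | idle 0-2 | 100 2-10 | 102 10-12 | 105 12-16 | 102 16-22 | 103 22-30 | 101 30-41 | 104 41-53 |
Completion: 100=10  101=41  102=22  103=30  104=53  105=16
Turnaround = completion − arrival: 100=8, 101=35, 102=16, 103=23, 104=42, 105=4
Total turnaround = 8 + 35 + 16 + 23 + 42 + 4 = 128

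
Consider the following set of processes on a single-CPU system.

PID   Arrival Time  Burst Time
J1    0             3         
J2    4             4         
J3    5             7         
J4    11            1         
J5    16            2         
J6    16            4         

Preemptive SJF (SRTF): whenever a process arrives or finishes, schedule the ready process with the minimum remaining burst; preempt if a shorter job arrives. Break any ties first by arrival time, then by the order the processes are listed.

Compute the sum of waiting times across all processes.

Schedule: | J1 0-3 | idle 3-4 | J2 4-8 | J3 8-11 | J4 11-12 | J3 12-16 | J5 16-18 | J6 18-22 |
Completion: J1=3  J2=8  J3=16  J4=12  J5=18  J6=22
Turnaround (C−A): J1=3  J2=4  J3=11  J4=1  J5=2  J6=6
Waiting = turnaround − burst: J1=0, J2=0, J3=4, J4=0, J5=0, J6=2
Total waiting = 0 + 0 + 4 + 0 + 0 + 2 = 6

6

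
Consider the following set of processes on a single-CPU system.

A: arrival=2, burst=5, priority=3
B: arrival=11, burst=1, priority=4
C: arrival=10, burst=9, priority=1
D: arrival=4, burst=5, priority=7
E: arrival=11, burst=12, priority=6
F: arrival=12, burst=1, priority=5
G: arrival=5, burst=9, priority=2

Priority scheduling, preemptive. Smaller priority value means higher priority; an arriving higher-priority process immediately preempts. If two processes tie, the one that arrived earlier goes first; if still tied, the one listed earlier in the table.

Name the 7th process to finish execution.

D

Schedule: | idle 0-2 | A 2-5 | G 5-10 | C 10-19 | G 19-23 | A 23-25 | B 25-26 | F 26-27 | E 27-39 | D 39-44 |
Completion: A=25  B=26  C=19  D=44  E=39  F=27  G=23
Turnaround (C−A): A=23  B=15  C=9  D=40  E=28  F=15  G=18
Finish order: C → G → A → B → F → E → D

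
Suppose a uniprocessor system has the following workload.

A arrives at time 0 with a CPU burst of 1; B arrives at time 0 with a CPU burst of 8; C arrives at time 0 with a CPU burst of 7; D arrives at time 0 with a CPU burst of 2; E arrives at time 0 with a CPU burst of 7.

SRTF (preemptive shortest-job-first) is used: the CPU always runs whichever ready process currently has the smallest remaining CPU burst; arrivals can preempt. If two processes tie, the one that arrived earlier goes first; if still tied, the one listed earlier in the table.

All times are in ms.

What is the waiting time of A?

Schedule: | A 0-1 | D 1-3 | C 3-10 | E 10-17 | B 17-25 |
Completion: A=1  B=25  C=10  D=3  E=17
Turnaround (C−A): A=1  B=25  C=10  D=3  E=17
Waiting(A) = turnaround − burst = 1 − 1 = 0

0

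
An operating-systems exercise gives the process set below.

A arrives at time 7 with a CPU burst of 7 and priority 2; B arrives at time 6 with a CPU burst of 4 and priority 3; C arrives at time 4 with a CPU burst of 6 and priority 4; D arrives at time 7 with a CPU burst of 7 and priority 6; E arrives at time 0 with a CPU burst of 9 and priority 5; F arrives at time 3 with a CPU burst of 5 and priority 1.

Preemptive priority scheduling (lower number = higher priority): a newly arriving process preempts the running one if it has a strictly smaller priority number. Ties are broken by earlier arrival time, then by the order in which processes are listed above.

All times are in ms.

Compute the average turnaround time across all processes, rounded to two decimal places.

Timeline: | E 0-3 | F 3-8 | A 8-15 | B 15-19 | C 19-25 | E 25-31 | D 31-38 |
Completion: A=15  B=19  C=25  D=38  E=31  F=8
Turnaround (C−A): A=8  B=13  C=21  D=31  E=31  F=5
Turnaround times: A=8, B=13, C=21, D=31, E=31, F=5
Average turnaround = (8+13+21+31+31+5) / 6 = 109/6 = 18.17

18.17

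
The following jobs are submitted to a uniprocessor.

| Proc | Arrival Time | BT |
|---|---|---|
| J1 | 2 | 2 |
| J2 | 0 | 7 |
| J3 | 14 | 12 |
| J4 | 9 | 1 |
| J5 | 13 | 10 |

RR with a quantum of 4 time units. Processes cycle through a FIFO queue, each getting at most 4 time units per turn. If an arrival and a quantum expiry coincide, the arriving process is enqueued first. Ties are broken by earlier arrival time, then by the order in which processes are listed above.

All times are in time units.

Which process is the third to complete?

J4

Timeline: | J2 0-4 | J1 4-6 | J2 6-9 | J4 9-10 | idle 10-13 | J5 13-17 | J3 17-21 | J5 21-25 | J3 25-29 | J5 29-31 | J3 31-35 |
Completion: J1=6  J2=9  J3=35  J4=10  J5=31
Turnaround (C−A): J1=4  J2=9  J3=21  J4=1  J5=18
Finish order: J1 → J2 → J4 → J5 → J3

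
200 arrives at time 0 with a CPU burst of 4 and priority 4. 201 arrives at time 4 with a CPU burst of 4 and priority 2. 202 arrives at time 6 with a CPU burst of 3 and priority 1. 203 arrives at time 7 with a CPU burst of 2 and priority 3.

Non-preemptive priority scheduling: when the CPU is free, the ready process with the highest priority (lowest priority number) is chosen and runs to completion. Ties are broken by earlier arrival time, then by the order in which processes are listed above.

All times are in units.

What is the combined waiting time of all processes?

6

Gantt: | 200 0-4 | 201 4-8 | 202 8-11 | 203 11-13 |
Completion: 200=4  201=8  202=11  203=13
Waiting = turnaround − burst: 200=0, 201=0, 202=2, 203=4
Total waiting = 0 + 0 + 2 + 4 = 6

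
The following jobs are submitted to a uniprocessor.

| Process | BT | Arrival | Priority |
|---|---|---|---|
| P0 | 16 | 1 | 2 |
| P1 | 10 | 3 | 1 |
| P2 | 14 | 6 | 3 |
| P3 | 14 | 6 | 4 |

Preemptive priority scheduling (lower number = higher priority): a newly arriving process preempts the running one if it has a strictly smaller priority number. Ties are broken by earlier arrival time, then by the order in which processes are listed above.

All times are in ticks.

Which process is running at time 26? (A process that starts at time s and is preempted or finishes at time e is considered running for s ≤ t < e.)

P0

Gantt: | idle 0-1 | P0 1-3 | P1 3-13 | P0 13-27 | P2 27-41 | P3 41-55 |
Completion: P0=27  P1=13  P2=41  P3=55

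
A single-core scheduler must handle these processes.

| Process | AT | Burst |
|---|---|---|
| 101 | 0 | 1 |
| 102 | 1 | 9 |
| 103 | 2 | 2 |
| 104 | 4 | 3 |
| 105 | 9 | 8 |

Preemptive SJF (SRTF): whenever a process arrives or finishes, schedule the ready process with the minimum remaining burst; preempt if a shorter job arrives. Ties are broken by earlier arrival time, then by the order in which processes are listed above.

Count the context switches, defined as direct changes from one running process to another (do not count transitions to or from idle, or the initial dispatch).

5

Gantt: | 101 0-1 | 102 1-2 | 103 2-4 | 104 4-7 | 102 7-15 | 105 15-23 |
Completion: 101=1  102=15  103=4  104=7  105=23
Turnaround (C−A): 101=1  102=14  103=2  104=3  105=14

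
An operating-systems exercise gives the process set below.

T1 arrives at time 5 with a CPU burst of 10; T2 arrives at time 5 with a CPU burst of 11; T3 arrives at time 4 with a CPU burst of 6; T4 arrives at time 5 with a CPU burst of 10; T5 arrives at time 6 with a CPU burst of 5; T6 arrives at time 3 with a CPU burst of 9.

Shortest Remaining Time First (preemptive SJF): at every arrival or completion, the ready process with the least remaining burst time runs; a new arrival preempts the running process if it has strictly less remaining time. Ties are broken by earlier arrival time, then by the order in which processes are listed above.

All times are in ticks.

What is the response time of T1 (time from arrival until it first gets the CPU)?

Timeline: | idle 0-3 | T6 3-4 | T3 4-10 | T5 10-15 | T6 15-23 | T1 23-33 | T4 33-43 | T2 43-54 |
Completion: T1=33  T2=54  T3=10  T4=43  T5=15  T6=23
Turnaround (C−A): T1=28  T2=49  T3=6  T4=38  T5=9  T6=20
Response(T1) = first start − arrival = 23 − 5 = 18

18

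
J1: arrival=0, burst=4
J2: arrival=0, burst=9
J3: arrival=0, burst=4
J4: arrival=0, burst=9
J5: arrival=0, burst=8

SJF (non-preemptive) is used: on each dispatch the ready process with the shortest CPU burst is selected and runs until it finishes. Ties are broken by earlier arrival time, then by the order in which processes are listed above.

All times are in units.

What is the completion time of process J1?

4

Schedule: | J1 0-4 | J3 4-8 | J5 8-16 | J2 16-25 | J4 25-34 |
Completion: J1=4  J2=25  J3=8  J4=34  J5=16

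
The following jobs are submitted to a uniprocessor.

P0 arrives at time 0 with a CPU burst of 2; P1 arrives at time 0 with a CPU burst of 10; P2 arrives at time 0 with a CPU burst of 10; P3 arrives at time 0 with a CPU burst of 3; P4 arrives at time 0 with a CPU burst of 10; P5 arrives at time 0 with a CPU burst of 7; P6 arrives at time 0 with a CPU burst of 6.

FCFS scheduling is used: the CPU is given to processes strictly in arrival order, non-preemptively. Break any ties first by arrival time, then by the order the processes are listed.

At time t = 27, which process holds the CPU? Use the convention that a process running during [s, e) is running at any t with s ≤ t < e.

Gantt: | P0 0-2 | P1 2-12 | P2 12-22 | P3 22-25 | P4 25-35 | P5 35-42 | P6 42-48 |
Completion: P0=2  P1=12  P2=22  P3=25  P4=35  P5=42  P6=48
Turnaround (C−A): P0=2  P1=12  P2=22  P3=25  P4=35  P5=42  P6=48

P4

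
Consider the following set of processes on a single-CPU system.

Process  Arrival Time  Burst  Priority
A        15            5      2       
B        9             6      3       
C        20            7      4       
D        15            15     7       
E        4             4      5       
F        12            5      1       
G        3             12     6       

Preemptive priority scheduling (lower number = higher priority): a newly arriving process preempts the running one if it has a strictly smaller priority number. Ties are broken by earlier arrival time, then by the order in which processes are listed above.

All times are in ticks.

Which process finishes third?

Timeline: | idle 0-3 | G 3-4 | E 4-8 | G 8-9 | B 9-12 | F 12-17 | A 17-22 | B 22-25 | C 25-32 | G 32-42 | D 42-57 |
Completion: A=22  B=25  C=32  D=57  E=8  F=17  G=42
Turnaround (C−A): A=7  B=16  C=12  D=42  E=4  F=5  G=39
Finish order: E → F → A → B → C → G → D

A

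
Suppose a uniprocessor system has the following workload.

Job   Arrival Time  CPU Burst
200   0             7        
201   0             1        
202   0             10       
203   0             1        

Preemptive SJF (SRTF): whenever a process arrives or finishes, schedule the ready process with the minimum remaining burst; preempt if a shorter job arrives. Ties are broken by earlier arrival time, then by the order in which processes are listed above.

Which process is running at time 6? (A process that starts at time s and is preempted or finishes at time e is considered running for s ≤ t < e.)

Timeline: | 201 0-1 | 203 1-2 | 200 2-9 | 202 9-19 |
Completion: 200=9  201=1  202=19  203=2
Turnaround (C−A): 200=9  201=1  202=19  203=2

200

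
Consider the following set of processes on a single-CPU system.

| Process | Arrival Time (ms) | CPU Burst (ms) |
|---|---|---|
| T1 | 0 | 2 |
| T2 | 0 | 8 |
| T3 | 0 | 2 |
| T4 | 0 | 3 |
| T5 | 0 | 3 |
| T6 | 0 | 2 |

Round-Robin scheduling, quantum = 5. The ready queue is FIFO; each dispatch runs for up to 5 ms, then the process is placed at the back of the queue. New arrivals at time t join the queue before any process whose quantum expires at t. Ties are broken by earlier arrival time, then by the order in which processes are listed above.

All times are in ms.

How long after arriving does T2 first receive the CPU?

2

Schedule: | T1 0-2 | T2 2-7 | T3 7-9 | T4 9-12 | T5 12-15 | T6 15-17 | T2 17-20 |
Completion: T1=2  T2=20  T3=9  T4=12  T5=15  T6=17
Turnaround (C−A): T1=2  T2=20  T3=9  T4=12  T5=15  T6=17
Response(T2) = first start − arrival = 2 − 0 = 2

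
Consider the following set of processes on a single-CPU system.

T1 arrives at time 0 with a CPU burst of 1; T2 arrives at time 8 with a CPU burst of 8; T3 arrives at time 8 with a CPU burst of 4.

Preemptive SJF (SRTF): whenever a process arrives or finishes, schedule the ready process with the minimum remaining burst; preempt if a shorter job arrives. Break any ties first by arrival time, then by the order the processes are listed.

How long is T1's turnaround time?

Schedule: | T1 0-1 | idle 1-8 | T3 8-12 | T2 12-20 |
Completion: T1=1  T2=20  T3=12
Turnaround (C−A): T1=1  T2=12  T3=4
Turnaround(T1) = completion − arrival = 1 − 0 = 1

1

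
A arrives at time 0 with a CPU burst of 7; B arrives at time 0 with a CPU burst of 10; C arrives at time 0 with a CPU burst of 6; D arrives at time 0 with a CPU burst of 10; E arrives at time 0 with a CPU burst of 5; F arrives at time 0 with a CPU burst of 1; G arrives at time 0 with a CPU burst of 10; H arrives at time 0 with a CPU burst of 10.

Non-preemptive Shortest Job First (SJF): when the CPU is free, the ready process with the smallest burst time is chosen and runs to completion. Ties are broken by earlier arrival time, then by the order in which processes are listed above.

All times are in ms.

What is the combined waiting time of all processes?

155

Gantt: | F 0-1 | E 1-6 | C 6-12 | A 12-19 | B 19-29 | D 29-39 | G 39-49 | H 49-59 |
Completion: A=19  B=29  C=12  D=39  E=6  F=1  G=49  H=59
Turnaround (C−A): A=19  B=29  C=12  D=39  E=6  F=1  G=49  H=59
Waiting = turnaround − burst: A=12, B=19, C=6, D=29, E=1, F=0, G=39, H=49
Total waiting = 12 + 19 + 6 + 29 + 1 + 0 + 39 + 49 = 155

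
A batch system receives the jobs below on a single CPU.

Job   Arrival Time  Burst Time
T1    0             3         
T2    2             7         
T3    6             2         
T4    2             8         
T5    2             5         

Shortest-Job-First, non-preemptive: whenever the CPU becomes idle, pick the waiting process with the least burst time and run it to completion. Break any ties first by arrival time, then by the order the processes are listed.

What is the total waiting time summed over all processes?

Timeline: | T1 0-3 | T5 3-8 | T3 8-10 | T2 10-17 | T4 17-25 |
Completion: T1=3  T2=17  T3=10  T4=25  T5=8
Waiting = turnaround − burst: T1=0, T2=8, T3=2, T4=15, T5=1
Total waiting = 0 + 8 + 2 + 15 + 1 = 26

26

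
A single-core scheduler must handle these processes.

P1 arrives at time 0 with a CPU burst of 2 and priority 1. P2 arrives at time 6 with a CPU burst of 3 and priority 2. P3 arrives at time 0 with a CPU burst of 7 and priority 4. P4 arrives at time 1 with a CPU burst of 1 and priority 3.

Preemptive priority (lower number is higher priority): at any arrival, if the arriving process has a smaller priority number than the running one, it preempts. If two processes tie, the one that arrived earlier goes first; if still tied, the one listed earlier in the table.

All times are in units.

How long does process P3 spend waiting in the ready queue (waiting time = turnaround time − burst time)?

6

Gantt: | P1 0-2 | P4 2-3 | P3 3-6 | P2 6-9 | P3 9-13 |
Completion: P1=2  P2=9  P3=13  P4=3
Turnaround (C−A): P1=2  P2=3  P3=13  P4=2
Waiting(P3) = turnaround − burst = 13 − 7 = 6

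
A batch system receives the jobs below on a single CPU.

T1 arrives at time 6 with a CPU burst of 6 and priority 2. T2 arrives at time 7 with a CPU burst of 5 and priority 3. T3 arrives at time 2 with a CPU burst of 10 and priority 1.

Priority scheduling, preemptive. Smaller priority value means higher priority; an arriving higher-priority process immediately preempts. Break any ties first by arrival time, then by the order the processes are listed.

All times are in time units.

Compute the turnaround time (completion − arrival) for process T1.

Gantt: | idle 0-2 | T3 2-12 | T1 12-18 | T2 18-23 |
Completion: T1=18  T2=23  T3=12
Turnaround(T1) = completion − arrival = 18 − 6 = 12

12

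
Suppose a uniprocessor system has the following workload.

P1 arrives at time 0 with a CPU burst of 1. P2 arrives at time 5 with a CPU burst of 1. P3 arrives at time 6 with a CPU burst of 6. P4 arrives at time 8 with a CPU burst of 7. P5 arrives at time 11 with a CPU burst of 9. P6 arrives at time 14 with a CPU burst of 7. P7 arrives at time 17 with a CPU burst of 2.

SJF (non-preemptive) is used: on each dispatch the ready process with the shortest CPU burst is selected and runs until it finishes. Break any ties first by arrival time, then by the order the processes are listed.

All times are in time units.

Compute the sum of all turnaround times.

63

Schedule: | P1 0-1 | idle 1-5 | P2 5-6 | P3 6-12 | P4 12-19 | P7 19-21 | P6 21-28 | P5 28-37 |
Completion: P1=1  P2=6  P3=12  P4=19  P5=37  P6=28  P7=21
Turnaround (C−A): P1=1  P2=1  P3=6  P4=11  P5=26  P6=14  P7=4
Turnaround = completion − arrival: P1=1, P2=1, P3=6, P4=11, P5=26, P6=14, P7=4
Total turnaround = 1 + 1 + 6 + 11 + 26 + 14 + 4 = 63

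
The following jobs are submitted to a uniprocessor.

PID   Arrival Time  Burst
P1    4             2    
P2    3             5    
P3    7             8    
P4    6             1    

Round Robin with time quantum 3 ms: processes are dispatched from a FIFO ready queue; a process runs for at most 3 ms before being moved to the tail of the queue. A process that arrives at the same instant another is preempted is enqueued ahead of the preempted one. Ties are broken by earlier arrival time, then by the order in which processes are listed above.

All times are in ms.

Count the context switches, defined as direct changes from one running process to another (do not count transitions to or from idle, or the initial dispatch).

Schedule: | idle 0-3 | P2 3-6 | P1 6-8 | P4 8-9 | P2 9-11 | P3 11-19 |
Completion: P1=8  P2=11  P3=19  P4=9
Turnaround (C−A): P1=4  P2=8  P3=12  P4=3

4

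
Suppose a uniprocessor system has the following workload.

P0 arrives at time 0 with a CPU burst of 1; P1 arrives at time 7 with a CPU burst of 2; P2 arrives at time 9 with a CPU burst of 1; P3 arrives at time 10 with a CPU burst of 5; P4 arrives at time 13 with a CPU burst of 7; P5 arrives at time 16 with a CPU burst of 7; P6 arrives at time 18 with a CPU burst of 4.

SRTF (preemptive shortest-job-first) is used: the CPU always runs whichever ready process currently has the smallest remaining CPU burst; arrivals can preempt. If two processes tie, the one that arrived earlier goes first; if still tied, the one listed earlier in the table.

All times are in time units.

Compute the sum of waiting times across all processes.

Schedule: | P0 0-1 | idle 1-7 | P1 7-9 | P2 9-10 | P3 10-15 | P4 15-22 | P6 22-26 | P5 26-33 |
Completion: P0=1  P1=9  P2=10  P3=15  P4=22  P5=33  P6=26
Turnaround (C−A): P0=1  P1=2  P2=1  P3=5  P4=9  P5=17  P6=8
Waiting = turnaround − burst: P0=0, P1=0, P2=0, P3=0, P4=2, P5=10, P6=4
Total waiting = 0 + 0 + 0 + 0 + 2 + 10 + 4 = 16

16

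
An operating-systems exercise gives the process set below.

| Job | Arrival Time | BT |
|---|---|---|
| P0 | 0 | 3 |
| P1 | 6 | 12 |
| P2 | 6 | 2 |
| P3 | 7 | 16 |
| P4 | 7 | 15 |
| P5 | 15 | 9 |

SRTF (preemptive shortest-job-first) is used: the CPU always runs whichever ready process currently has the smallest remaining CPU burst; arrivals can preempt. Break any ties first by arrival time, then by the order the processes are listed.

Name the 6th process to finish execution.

P3

Schedule: | P0 0-3 | idle 3-6 | P2 6-8 | P1 8-20 | P5 20-29 | P4 29-44 | P3 44-60 |
Completion: P0=3  P1=20  P2=8  P3=60  P4=44  P5=29
Turnaround (C−A): P0=3  P1=14  P2=2  P3=53  P4=37  P5=14
Finish order: P0 → P2 → P1 → P5 → P4 → P3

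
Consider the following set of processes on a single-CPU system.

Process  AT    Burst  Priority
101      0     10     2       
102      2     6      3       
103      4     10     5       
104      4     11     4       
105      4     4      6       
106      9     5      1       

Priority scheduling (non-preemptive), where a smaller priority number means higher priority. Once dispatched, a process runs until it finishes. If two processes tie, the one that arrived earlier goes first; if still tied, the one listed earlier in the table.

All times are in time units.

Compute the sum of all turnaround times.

Gantt: | 101 0-10 | 106 10-15 | 102 15-21 | 104 21-32 | 103 32-42 | 105 42-46 |
Completion: 101=10  102=21  103=42  104=32  105=46  106=15
Turnaround (C−A): 101=10  102=19  103=38  104=28  105=42  106=6
Turnaround = completion − arrival: 101=10, 102=19, 103=38, 104=28, 105=42, 106=6
Total turnaround = 10 + 19 + 38 + 28 + 42 + 6 = 143

143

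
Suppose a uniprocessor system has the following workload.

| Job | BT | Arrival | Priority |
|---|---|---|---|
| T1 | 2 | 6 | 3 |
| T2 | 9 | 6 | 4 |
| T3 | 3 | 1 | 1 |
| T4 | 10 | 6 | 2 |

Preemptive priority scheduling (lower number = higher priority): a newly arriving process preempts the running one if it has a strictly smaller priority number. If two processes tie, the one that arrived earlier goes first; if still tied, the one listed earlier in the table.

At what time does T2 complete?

27

Gantt: | idle 0-1 | T3 1-4 | idle 4-6 | T4 6-16 | T1 16-18 | T2 18-27 |
Completion: T1=18  T2=27  T3=4  T4=16
Turnaround (C−A): T1=12  T2=21  T3=3  T4=10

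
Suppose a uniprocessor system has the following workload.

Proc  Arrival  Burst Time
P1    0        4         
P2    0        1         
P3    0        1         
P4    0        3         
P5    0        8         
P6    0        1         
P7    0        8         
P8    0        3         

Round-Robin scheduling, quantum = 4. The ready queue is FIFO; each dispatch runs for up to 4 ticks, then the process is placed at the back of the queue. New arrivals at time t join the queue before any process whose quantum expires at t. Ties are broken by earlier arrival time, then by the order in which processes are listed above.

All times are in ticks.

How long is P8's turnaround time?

21

Gantt: | P1 0-4 | P2 4-5 | P3 5-6 | P4 6-9 | P5 9-13 | P6 13-14 | P7 14-18 | P8 18-21 | P5 21-25 | P7 25-29 |
Completion: P1=4  P2=5  P3=6  P4=9  P5=25  P6=14  P7=29  P8=21
Turnaround(P8) = completion − arrival = 21 − 0 = 21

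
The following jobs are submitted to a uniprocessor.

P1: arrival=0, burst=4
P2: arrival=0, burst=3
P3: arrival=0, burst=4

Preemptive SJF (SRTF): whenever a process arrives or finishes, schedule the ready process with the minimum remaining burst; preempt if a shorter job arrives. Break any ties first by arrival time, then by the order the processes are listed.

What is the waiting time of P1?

3

Schedule: | P2 0-3 | P1 3-7 | P3 7-11 |
Completion: P1=7  P2=3  P3=11
Turnaround (C−A): P1=7  P2=3  P3=11
Waiting(P1) = turnaround − burst = 7 − 4 = 3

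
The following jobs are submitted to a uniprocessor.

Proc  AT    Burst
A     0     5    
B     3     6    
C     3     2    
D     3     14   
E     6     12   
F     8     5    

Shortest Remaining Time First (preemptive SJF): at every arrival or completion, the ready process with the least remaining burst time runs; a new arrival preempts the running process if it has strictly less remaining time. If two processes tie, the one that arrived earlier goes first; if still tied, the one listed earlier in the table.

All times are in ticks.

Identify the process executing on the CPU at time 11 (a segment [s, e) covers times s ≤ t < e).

B

Timeline: | A 0-5 | C 5-7 | B 7-13 | F 13-18 | E 18-30 | D 30-44 |
Completion: A=5  B=13  C=7  D=44  E=30  F=18
Turnaround (C−A): A=5  B=10  C=4  D=41  E=24  F=10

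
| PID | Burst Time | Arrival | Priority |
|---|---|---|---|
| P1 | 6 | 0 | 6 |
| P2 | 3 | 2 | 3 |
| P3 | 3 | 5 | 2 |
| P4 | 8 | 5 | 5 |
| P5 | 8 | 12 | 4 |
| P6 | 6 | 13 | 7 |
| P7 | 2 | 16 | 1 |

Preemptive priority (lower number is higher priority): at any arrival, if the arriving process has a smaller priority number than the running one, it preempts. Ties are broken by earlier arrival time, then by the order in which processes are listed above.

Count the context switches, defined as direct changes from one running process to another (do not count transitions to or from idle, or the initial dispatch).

Schedule: | P1 0-2 | P2 2-5 | P3 5-8 | P4 8-12 | P5 12-16 | P7 16-18 | P5 18-22 | P4 22-26 | P1 26-30 | P6 30-36 |
Completion: P1=30  P2=5  P3=8  P4=26  P5=22  P6=36  P7=18

9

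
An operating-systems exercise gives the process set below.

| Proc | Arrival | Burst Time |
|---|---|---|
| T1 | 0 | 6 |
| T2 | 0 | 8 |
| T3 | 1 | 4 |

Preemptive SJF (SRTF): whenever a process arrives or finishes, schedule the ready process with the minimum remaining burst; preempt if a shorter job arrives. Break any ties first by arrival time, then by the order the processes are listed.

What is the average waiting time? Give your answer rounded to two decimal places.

4.67

Timeline: | T1 0-1 | T3 1-5 | T1 5-10 | T2 10-18 |
Completion: T1=10  T2=18  T3=5
Waiting times: T1=4, T2=10, T3=0
Average waiting = (4+10+0) / 3 = 14/3 = 4.67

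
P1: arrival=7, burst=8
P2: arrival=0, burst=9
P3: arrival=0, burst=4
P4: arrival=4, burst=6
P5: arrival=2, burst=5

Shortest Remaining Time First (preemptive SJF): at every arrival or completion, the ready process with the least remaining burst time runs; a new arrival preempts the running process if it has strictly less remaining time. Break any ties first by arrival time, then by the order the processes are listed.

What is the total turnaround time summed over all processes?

Schedule: | P3 0-4 | P5 4-9 | P4 9-15 | P1 15-23 | P2 23-32 |
Completion: P1=23  P2=32  P3=4  P4=15  P5=9
Turnaround (C−A): P1=16  P2=32  P3=4  P4=11  P5=7
Turnaround = completion − arrival: P1=16, P2=32, P3=4, P4=11, P5=7
Total turnaround = 16 + 32 + 4 + 11 + 7 = 70

70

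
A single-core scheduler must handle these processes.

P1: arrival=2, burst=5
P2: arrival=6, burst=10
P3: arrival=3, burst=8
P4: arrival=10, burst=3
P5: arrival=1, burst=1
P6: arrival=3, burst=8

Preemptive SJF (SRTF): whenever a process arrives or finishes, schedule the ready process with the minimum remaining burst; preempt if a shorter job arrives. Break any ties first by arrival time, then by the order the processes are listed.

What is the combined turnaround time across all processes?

Schedule: | idle 0-1 | P5 1-2 | P1 2-7 | P3 7-10 | P4 10-13 | P3 13-18 | P6 18-26 | P2 26-36 |
Completion: P1=7  P2=36  P3=18  P4=13  P5=2  P6=26
Turnaround = completion − arrival: P1=5, P2=30, P3=15, P4=3, P5=1, P6=23
Total turnaround = 5 + 30 + 15 + 3 + 1 + 23 = 77

77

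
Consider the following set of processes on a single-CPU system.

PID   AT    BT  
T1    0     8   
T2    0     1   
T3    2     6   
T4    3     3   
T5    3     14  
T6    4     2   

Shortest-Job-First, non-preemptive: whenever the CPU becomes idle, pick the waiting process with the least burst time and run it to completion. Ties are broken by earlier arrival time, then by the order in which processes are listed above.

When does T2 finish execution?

1

Schedule: | T2 0-1 | T1 1-9 | T6 9-11 | T4 11-14 | T3 14-20 | T5 20-34 |
Completion: T1=9  T2=1  T3=20  T4=14  T5=34  T6=11
Turnaround (C−A): T1=9  T2=1  T3=18  T4=11  T5=31  T6=7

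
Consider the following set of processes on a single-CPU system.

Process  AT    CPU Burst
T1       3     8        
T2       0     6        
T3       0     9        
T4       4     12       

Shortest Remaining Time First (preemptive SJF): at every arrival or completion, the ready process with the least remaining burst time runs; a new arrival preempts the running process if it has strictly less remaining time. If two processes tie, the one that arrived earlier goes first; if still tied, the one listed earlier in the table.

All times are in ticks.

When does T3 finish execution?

Gantt: | T2 0-6 | T1 6-14 | T3 14-23 | T4 23-35 |
Completion: T1=14  T2=6  T3=23  T4=35
Turnaround (C−A): T1=11  T2=6  T3=23  T4=31

23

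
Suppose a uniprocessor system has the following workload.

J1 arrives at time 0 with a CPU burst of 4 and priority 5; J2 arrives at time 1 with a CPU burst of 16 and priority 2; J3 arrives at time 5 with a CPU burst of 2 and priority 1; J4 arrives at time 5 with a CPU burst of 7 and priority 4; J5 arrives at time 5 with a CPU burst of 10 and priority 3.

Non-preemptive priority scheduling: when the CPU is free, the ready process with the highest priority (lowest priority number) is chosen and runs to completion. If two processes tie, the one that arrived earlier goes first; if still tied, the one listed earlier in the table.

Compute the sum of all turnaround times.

101

Timeline: | J1 0-4 | J2 4-20 | J3 20-22 | J5 22-32 | J4 32-39 |
Completion: J1=4  J2=20  J3=22  J4=39  J5=32
Turnaround (C−A): J1=4  J2=19  J3=17  J4=34  J5=27
Turnaround = completion − arrival: J1=4, J2=19, J3=17, J4=34, J5=27
Total turnaround = 4 + 19 + 17 + 34 + 27 = 101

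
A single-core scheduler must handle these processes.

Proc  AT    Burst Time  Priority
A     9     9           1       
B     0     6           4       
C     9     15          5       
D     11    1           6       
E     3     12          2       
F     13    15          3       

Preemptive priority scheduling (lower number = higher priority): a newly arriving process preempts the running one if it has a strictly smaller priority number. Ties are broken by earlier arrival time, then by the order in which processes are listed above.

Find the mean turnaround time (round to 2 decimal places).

32.17

Timeline: | B 0-3 | E 3-9 | A 9-18 | E 18-24 | F 24-39 | B 39-42 | C 42-57 | D 57-58 |
Completion: A=18  B=42  C=57  D=58  E=24  F=39
Turnaround (C−A): A=9  B=42  C=48  D=47  E=21  F=26
Turnaround times: A=9, B=42, C=48, D=47, E=21, F=26
Average turnaround = (9+42+48+47+21+26) / 6 = 193/6 = 32.17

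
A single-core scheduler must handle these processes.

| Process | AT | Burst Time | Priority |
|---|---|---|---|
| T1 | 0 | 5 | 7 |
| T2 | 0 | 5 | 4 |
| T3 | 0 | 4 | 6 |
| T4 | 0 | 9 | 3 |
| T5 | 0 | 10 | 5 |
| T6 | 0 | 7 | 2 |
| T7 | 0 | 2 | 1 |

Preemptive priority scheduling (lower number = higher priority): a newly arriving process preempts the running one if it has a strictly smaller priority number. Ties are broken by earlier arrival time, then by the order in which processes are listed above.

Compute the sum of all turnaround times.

Schedule: | T7 0-2 | T6 2-9 | T4 9-18 | T2 18-23 | T5 23-33 | T3 33-37 | T1 37-42 |
Completion: T1=42  T2=23  T3=37  T4=18  T5=33  T6=9  T7=2
Turnaround (C−A): T1=42  T2=23  T3=37  T4=18  T5=33  T6=9  T7=2
Turnaround = completion − arrival: T1=42, T2=23, T3=37, T4=18, T5=33, T6=9, T7=2
Total turnaround = 42 + 23 + 37 + 18 + 33 + 9 + 2 = 164

164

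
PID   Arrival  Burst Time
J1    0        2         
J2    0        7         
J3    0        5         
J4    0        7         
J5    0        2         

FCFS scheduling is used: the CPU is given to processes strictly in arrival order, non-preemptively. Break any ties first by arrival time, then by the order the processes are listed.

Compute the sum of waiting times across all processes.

Schedule: | J1 0-2 | J2 2-9 | J3 9-14 | J4 14-21 | J5 21-23 |
Completion: J1=2  J2=9  J3=14  J4=21  J5=23
Waiting = turnaround − burst: J1=0, J2=2, J3=9, J4=14, J5=21
Total waiting = 0 + 2 + 9 + 14 + 21 = 46

46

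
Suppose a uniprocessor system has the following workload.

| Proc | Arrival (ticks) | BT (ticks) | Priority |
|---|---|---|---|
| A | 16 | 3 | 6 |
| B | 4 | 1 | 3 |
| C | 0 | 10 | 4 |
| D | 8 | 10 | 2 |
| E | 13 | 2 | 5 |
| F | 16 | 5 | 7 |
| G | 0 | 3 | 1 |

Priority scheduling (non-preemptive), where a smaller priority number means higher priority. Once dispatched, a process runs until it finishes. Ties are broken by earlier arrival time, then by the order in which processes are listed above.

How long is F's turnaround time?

18

Gantt: | G 0-3 | C 3-13 | D 13-23 | B 23-24 | E 24-26 | A 26-29 | F 29-34 |
Completion: A=29  B=24  C=13  D=23  E=26  F=34  G=3
Turnaround (C−A): A=13  B=20  C=13  D=15  E=13  F=18  G=3
Turnaround(F) = completion − arrival = 34 − 16 = 18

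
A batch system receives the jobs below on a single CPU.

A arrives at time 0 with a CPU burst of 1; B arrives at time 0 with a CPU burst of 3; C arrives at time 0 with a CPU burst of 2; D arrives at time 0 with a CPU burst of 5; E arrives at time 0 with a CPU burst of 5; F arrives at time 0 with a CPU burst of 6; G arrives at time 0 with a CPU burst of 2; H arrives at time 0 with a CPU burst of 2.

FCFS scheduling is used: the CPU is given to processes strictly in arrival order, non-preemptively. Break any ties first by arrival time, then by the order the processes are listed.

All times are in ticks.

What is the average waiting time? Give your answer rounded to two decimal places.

Schedule: | A 0-1 | B 1-4 | C 4-6 | D 6-11 | E 11-16 | F 16-22 | G 22-24 | H 24-26 |
Completion: A=1  B=4  C=6  D=11  E=16  F=22  G=24  H=26
Waiting times: A=0, B=1, C=4, D=6, E=11, F=16, G=22, H=24
Average waiting = (0+1+4+6+11+16+22+24) / 8 = 84/8 = 10.50

10.50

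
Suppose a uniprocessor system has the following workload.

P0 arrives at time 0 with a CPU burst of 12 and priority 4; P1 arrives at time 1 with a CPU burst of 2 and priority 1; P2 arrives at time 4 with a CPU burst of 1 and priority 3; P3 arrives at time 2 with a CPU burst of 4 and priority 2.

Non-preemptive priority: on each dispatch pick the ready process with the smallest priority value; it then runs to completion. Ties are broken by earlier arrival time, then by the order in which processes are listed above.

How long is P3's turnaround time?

Gantt: | P0 0-12 | P1 12-14 | P3 14-18 | P2 18-19 |
Completion: P0=12  P1=14  P2=19  P3=18
Turnaround (C−A): P0=12  P1=13  P2=15  P3=16
Turnaround(P3) = completion − arrival = 18 − 2 = 16

16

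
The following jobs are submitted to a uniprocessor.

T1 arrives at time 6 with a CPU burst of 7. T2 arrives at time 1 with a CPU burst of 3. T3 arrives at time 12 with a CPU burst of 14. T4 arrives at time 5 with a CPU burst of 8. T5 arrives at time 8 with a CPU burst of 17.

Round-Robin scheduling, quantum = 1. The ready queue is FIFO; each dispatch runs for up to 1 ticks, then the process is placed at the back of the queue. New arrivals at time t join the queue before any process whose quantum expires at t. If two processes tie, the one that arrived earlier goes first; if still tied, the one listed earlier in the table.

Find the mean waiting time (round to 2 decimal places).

16.20

Gantt: | idle 0-1 | T2 1-4 | idle 4-5 | T4 5-6 | T1 6-7 | T4 7-8 | T1 8-9 | T5 9-10 | T4 10-11 | T1 11-12 | T5 12-13 | T4 13-14 | T3 14-15 | T1 15-16 | T5 16-17 | T4 17-18 | T3 18-19 | T1 19-20 | T5 20-21 | T4 21-22 | T3 22-23 | T1 23-24 | T5 24-25 | T4 25-26 | T3 26-27 | T1 27-28 | T5 28-29 | T4 29-30 | T3 30-31 | T5 31-32 | T3 32-33 | T5 33-34 | T3 34-35 | T5 35-36 | T3 36-37 | T5 37-38 | T3 38-39 | T5 39-40 | T3 40-41 | T5 41-42 | T3 42-43 | T5 43-44 | T3 44-45 | T5 45-46 | T3 46-47 | T5 47-48 | T3 48-49 | T5 49-51 |
Completion: T1=28  T2=4  T3=49  T4=30  T5=51
Turnaround (C−A): T1=22  T2=3  T3=37  T4=25  T5=43
Waiting times: T1=15, T2=0, T3=23, T4=17, T5=26
Average waiting = (15+0+23+17+26) / 5 = 81/5 = 16.20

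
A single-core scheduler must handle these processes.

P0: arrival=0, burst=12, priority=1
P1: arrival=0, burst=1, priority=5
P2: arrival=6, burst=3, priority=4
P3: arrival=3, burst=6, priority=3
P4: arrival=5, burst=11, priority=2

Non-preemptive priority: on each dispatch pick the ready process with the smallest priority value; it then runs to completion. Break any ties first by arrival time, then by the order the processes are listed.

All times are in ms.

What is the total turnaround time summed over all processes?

115

Schedule: | P0 0-12 | P4 12-23 | P3 23-29 | P2 29-32 | P1 32-33 |
Completion: P0=12  P1=33  P2=32  P3=29  P4=23
Turnaround (C−A): P0=12  P1=33  P2=26  P3=26  P4=18
Turnaround = completion − arrival: P0=12, P1=33, P2=26, P3=26, P4=18
Total turnaround = 12 + 33 + 26 + 26 + 18 = 115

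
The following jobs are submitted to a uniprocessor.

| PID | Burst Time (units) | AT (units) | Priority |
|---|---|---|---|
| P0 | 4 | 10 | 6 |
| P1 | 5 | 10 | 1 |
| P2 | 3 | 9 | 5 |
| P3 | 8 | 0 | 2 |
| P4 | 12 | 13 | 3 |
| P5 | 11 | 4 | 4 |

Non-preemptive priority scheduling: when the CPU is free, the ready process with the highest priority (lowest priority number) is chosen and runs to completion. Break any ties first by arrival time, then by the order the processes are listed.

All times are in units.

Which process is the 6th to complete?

P0

Schedule: | P3 0-8 | P5 8-19 | P1 19-24 | P4 24-36 | P2 36-39 | P0 39-43 |
Completion: P0=43  P1=24  P2=39  P3=8  P4=36  P5=19
Turnaround (C−A): P0=33  P1=14  P2=30  P3=8  P4=23  P5=15
Finish order: P3 → P5 → P1 → P4 → P2 → P0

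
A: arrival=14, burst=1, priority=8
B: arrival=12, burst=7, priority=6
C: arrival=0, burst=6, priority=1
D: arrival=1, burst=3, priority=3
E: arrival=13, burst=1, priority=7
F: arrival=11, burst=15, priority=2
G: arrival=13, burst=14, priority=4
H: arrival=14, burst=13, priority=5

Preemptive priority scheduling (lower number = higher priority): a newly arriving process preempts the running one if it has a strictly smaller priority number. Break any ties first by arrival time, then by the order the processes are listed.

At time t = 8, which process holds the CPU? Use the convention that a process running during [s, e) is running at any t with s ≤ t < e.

D

Timeline: | C 0-6 | D 6-9 | idle 9-11 | F 11-26 | G 26-40 | H 40-53 | B 53-60 | E 60-61 | A 61-62 |
Completion: A=62  B=60  C=6  D=9  E=61  F=26  G=40  H=53
Turnaround (C−A): A=48  B=48  C=6  D=8  E=48  F=15  G=27  H=39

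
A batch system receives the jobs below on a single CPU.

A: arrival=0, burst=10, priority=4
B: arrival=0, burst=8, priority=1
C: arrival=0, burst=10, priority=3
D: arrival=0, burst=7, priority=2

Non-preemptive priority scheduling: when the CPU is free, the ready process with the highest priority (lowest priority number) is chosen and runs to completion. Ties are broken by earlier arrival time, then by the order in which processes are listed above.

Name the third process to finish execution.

Gantt: | B 0-8 | D 8-15 | C 15-25 | A 25-35 |
Completion: A=35  B=8  C=25  D=15
Turnaround (C−A): A=35  B=8  C=25  D=15
Finish order: B → D → C → A

C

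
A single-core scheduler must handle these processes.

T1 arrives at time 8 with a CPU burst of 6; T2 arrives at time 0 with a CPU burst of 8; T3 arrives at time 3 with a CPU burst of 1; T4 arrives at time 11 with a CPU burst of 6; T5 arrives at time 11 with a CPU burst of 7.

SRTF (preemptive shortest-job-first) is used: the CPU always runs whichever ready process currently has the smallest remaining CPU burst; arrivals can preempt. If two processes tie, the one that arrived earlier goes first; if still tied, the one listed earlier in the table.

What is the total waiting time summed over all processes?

16

Gantt: | T2 0-3 | T3 3-4 | T2 4-9 | T1 9-15 | T4 15-21 | T5 21-28 |
Completion: T1=15  T2=9  T3=4  T4=21  T5=28
Turnaround (C−A): T1=7  T2=9  T3=1  T4=10  T5=17
Waiting = turnaround − burst: T1=1, T2=1, T3=0, T4=4, T5=10
Total waiting = 1 + 1 + 0 + 4 + 10 = 16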